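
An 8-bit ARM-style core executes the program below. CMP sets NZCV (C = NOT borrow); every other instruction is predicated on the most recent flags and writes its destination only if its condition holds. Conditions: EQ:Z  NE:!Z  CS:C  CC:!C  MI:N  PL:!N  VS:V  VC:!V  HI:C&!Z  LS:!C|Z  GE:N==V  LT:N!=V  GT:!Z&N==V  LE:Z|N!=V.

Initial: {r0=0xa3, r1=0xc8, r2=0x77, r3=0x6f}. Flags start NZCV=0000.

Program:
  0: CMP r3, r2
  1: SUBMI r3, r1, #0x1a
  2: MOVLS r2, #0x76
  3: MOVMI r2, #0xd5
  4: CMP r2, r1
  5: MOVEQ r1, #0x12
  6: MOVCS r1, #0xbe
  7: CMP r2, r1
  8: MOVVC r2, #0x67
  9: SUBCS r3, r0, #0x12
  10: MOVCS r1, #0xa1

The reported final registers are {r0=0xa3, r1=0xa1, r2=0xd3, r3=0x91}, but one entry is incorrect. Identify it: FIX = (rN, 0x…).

FIX = (r2, 0x67)

[0] flags=1000 → (cmp)
[1] flags=1000 MI?T → r3=0xae
[2] flags=1000 LS?T → r2=0x76
[3] flags=1000 MI?T → r2=0xd5
[4] flags=0010 → (cmp)
[5] flags=0010 EQ?F → skip
[6] flags=0010 CS?T → r1=0xbe
[7] flags=0010 → (cmp)
[8] flags=0010 VC?T → r2=0x67
[9] flags=0010 CS?T → r3=0x91
[10] flags=0010 CS?T → r1=0xa1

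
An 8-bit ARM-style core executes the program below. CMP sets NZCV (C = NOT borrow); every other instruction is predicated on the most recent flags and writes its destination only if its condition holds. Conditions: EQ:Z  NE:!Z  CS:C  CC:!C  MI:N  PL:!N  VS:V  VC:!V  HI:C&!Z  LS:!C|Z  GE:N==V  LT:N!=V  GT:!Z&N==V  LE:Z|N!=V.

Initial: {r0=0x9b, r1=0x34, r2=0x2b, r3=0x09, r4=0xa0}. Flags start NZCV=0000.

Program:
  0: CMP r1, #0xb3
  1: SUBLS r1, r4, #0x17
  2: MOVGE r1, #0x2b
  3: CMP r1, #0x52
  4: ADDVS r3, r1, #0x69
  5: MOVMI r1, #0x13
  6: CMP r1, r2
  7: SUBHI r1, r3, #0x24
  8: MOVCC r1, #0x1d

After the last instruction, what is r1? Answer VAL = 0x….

0: ✓ CMP  NZCV=1001
1: ✓ SUBLS  r1←0x89
2: ✓ MOVGE  r1←0x2b
3: ✓ CMP  NZCV=1000
4: · ADDVS
5: ✓ MOVMI  r1←0x13
6: ✓ CMP  NZCV=1000
7: · SUBHI
8: ✓ MOVCC  r1←0x1d

VAL = 0x1d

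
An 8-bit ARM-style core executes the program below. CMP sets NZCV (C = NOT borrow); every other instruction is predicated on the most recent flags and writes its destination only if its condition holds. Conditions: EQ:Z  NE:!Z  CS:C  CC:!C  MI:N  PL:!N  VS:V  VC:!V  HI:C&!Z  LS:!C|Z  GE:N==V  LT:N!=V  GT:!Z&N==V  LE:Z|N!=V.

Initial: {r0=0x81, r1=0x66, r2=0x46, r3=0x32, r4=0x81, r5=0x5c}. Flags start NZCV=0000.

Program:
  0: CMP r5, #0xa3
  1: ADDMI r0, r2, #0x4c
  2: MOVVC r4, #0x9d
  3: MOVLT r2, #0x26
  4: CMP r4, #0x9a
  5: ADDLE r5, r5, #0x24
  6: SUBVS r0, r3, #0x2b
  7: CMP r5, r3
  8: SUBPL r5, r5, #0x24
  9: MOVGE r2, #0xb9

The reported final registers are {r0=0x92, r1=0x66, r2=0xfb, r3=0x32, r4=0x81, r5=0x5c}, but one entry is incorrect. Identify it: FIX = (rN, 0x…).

[0] flags=1001 → (cmp)
[1] flags=1001 MI?T → r0=0x92
[2] flags=1001 VC?F → skip
[3] flags=1001 LT?F → skip
[4] flags=1000 → (cmp)
[5] flags=1000 LE?T → r5=0x80
[6] flags=1000 VS?F → skip
[7] flags=0011 → (cmp)
[8] flags=0011 PL?T → r5=0x5c
[9] flags=0011 GE?F → skip

FIX = (r2, 0x46)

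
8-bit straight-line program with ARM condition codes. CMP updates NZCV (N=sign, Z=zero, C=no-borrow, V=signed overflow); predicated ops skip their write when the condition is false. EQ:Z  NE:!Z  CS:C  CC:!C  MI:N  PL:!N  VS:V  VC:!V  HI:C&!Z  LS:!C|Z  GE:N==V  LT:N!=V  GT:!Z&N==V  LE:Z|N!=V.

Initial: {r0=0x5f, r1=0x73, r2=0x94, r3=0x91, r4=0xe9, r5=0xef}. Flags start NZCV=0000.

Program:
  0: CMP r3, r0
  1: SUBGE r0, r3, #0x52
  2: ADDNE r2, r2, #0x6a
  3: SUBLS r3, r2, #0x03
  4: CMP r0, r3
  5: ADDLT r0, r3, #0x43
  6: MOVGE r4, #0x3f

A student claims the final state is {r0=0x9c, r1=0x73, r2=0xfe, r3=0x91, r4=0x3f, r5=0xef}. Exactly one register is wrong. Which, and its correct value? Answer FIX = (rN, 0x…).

FIX = (r0, 0x5f)

0: ✓ CMP  NZCV=0011
1: · SUBGE
2: ✓ ADDNE  r2←0xfe
3: · SUBLS
4: ✓ CMP  NZCV=1001
5: · ADDLT
6: ✓ MOVGE  r4←0x3f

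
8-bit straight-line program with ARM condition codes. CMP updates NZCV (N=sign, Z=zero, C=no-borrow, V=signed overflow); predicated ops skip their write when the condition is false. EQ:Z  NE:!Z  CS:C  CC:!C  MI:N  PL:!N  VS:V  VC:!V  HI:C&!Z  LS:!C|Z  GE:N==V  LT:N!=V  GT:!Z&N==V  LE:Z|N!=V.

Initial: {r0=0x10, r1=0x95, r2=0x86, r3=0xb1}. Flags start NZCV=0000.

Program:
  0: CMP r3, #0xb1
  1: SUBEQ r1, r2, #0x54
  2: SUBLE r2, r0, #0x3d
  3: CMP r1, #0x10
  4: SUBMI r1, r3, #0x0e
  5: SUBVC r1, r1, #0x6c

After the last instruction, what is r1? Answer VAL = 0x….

VAL = 0xc6

0: ✓ CMP  NZCV=0110
1: ✓ SUBEQ  r1←0x32
2: ✓ SUBLE  r2←0xd3
3: ✓ CMP  NZCV=0010
4: · SUBMI
5: ✓ SUBVC  r1←0xc6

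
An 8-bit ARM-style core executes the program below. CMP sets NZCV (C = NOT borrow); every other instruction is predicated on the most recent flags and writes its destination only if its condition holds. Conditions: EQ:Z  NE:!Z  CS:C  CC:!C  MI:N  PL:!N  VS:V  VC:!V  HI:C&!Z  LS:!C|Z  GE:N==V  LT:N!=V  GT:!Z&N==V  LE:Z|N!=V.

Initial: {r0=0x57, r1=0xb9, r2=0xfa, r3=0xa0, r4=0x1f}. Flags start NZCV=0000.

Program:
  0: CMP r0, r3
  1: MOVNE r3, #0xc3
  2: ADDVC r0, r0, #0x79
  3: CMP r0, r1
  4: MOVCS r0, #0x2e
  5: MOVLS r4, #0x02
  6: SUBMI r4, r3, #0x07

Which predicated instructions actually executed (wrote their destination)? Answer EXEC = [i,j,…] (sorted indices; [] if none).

0: ✓ CMP  NZCV=1001
1: ✓ MOVNE  r3←0xc3
2: · ADDVC
3: ✓ CMP  NZCV=1001
4: · MOVCS
5: ✓ MOVLS  r4←0x02
6: ✓ SUBMI  r4←0xbc

EXEC = [1,5,6]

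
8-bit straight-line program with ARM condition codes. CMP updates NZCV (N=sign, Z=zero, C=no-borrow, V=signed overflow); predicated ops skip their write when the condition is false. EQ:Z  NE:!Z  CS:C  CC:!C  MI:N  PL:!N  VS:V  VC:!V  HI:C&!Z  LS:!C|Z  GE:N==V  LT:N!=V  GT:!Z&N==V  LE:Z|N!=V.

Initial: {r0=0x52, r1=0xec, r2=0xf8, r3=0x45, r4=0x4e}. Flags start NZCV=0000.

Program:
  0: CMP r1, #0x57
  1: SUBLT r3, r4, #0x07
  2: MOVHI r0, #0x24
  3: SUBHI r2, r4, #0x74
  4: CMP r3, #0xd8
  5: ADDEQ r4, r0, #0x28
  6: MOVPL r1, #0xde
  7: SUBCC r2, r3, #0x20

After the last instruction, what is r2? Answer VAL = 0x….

[0] flags=1010 → (cmp)
[1] flags=1010 LT?T → r3=0x47
[2] flags=1010 HI?T → r0=0x24
[3] flags=1010 HI?T → r2=0xda
[4] flags=0000 → (cmp)
[5] flags=0000 EQ?F → skip
[6] flags=0000 PL?T → r1=0xde
[7] flags=0000 CC?T → r2=0x27

VAL = 0x27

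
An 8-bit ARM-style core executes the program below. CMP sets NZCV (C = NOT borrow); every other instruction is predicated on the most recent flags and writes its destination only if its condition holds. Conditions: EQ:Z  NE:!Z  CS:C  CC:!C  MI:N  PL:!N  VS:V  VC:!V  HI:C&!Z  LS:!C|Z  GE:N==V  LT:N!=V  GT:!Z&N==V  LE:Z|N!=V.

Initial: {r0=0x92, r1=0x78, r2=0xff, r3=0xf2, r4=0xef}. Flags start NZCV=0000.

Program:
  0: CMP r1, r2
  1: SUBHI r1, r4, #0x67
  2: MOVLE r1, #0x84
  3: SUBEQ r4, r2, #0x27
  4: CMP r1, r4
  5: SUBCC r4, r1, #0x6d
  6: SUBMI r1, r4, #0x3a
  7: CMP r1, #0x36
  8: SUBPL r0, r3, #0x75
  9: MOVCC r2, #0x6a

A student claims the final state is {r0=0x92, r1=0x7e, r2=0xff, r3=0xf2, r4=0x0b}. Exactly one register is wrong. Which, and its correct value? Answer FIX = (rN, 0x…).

FIX = (r1, 0xd1)

0: ✓ CMP  NZCV=0000
1: · SUBHI
2: · MOVLE
3: · SUBEQ
4: ✓ CMP  NZCV=1001
5: ✓ SUBCC  r4←0x0b
6: ✓ SUBMI  r1←0xd1
7: ✓ CMP  NZCV=1010
8: · SUBPL
9: · MOVCC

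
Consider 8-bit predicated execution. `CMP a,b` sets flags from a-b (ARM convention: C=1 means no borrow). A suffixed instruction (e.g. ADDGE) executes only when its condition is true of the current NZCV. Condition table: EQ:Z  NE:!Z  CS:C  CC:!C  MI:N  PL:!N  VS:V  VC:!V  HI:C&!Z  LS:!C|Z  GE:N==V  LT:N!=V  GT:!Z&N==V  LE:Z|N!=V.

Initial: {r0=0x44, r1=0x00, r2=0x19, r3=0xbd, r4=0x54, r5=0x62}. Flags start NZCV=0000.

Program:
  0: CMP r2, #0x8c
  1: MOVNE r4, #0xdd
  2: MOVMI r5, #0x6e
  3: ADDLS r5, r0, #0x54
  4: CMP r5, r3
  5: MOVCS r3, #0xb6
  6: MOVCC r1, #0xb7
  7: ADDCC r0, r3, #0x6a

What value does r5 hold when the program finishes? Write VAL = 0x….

0: ✓ CMP  NZCV=1001
1: ✓ MOVNE  r4←0xdd
2: ✓ MOVMI  r5←0x6e
3: ✓ ADDLS  r5←0x98
4: ✓ CMP  NZCV=1000
5: · MOVCS
6: ✓ MOVCC  r1←0xb7
7: ✓ ADDCC  r0←0x27

VAL = 0x98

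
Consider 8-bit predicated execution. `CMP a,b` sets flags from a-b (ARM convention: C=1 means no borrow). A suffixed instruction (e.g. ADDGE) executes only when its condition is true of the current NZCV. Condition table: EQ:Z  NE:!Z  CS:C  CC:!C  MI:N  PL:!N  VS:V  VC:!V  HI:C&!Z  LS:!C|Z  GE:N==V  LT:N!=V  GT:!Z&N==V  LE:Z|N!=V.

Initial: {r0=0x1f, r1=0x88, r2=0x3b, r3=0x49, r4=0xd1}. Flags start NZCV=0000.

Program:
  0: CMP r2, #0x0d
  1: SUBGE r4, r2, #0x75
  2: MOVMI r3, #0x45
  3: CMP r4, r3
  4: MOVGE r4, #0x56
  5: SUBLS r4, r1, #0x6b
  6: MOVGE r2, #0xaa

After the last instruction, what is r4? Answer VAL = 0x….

0: ✓ CMP  NZCV=0010
1: ✓ SUBGE  r4←0xc6
2: · MOVMI
3: ✓ CMP  NZCV=0011
4: · MOVGE
5: · SUBLS
6: · MOVGE

VAL = 0xc6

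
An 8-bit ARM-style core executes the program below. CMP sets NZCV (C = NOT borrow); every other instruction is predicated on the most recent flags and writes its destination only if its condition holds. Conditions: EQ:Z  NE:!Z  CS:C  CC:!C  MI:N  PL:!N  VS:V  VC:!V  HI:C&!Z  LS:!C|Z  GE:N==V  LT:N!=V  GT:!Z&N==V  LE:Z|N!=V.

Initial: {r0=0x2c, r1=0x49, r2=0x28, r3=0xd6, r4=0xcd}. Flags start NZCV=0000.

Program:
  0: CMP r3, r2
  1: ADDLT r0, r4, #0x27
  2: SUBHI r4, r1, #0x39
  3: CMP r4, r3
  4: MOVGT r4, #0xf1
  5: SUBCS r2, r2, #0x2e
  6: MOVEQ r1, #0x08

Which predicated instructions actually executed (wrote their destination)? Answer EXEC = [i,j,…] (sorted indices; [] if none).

EXEC = [1,2,4]

[0] flags=1010 → (cmp)
[1] flags=1010 LT?T → r0=0xf4
[2] flags=1010 HI?T → r4=0x10
[3] flags=0000 → (cmp)
[4] flags=0000 GT?T → r4=0xf1
[5] flags=0000 CS?F → skip
[6] flags=0000 EQ?F → skip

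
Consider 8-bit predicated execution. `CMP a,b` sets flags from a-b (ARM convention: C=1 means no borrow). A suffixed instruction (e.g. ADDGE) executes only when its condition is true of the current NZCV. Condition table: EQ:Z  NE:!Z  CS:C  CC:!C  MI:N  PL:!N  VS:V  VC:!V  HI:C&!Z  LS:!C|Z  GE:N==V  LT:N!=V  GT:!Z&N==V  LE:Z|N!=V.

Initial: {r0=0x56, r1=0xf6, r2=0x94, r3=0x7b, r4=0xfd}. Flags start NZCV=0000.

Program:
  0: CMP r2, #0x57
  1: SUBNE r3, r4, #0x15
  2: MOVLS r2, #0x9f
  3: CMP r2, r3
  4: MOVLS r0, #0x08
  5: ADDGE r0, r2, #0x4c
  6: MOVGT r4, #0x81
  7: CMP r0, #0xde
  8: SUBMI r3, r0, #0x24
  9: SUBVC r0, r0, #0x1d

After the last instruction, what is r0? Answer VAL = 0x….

[0] flags=0011 → (cmp)
[1] flags=0011 NE?T → r3=0xe8
[2] flags=0011 LS?F → skip
[3] flags=1000 → (cmp)
[4] flags=1000 LS?T → r0=0x08
[5] flags=1000 GE?F → skip
[6] flags=1000 GT?F → skip
[7] flags=0000 → (cmp)
[8] flags=0000 MI?F → skip
[9] flags=0000 VC?T → r0=0xeb

VAL = 0xeb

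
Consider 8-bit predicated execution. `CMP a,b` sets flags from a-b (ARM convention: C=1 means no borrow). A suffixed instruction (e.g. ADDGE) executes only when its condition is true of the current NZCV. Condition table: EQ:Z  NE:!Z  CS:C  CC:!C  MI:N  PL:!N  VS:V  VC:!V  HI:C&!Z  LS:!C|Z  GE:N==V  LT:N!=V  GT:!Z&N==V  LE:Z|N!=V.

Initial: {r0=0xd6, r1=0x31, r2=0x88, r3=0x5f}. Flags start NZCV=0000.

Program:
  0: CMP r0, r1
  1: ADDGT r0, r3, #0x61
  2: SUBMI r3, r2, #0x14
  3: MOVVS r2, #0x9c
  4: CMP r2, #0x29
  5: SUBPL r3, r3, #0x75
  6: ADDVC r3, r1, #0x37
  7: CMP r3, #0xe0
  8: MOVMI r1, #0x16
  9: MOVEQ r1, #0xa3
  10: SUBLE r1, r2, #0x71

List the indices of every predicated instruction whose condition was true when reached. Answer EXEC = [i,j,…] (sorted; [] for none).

EXEC = [2,5]

0: ✓ CMP  NZCV=1010
1: · ADDGT
2: ✓ SUBMI  r3←0x74
3: · MOVVS
4: ✓ CMP  NZCV=0011
5: ✓ SUBPL  r3←0xff
6: · ADDVC
7: ✓ CMP  NZCV=0010
8: · MOVMI
9: · MOVEQ
10: · SUBLE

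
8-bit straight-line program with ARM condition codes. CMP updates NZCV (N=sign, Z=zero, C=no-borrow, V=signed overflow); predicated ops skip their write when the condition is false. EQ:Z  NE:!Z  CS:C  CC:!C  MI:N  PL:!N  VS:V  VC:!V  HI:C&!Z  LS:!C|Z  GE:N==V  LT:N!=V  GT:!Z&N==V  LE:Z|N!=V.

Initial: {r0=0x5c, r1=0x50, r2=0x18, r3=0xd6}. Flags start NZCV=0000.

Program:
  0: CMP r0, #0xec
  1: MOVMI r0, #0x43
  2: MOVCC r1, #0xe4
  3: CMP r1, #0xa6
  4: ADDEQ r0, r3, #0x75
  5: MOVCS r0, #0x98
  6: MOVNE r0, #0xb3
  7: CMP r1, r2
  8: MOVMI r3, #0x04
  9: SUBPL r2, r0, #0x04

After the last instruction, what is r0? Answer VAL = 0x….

0: ✓ CMP  NZCV=0000
1: · MOVMI
2: ✓ MOVCC  r1←0xe4
3: ✓ CMP  NZCV=0010
4: · ADDEQ
5: ✓ MOVCS  r0←0x98
6: ✓ MOVNE  r0←0xb3
7: ✓ CMP  NZCV=1010
8: ✓ MOVMI  r3←0x04
9: · SUBPL

VAL = 0xb3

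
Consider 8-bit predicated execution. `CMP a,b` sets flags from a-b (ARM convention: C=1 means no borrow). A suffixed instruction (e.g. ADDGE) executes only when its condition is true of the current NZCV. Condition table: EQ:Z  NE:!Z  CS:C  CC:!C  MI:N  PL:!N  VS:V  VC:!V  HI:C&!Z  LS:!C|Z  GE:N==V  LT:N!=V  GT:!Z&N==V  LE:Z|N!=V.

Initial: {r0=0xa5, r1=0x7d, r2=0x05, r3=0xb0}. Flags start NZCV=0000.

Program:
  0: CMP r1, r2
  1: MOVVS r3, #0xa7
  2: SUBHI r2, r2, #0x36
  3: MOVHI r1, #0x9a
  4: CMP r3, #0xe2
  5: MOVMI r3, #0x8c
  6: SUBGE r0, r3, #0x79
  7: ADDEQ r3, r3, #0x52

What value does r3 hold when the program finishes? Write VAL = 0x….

0: ✓ CMP  NZCV=0010
1: · MOVVS
2: ✓ SUBHI  r2←0xcf
3: ✓ MOVHI  r1←0x9a
4: ✓ CMP  NZCV=1000
5: ✓ MOVMI  r3←0x8c
6: · SUBGE
7: · ADDEQ

VAL = 0x8c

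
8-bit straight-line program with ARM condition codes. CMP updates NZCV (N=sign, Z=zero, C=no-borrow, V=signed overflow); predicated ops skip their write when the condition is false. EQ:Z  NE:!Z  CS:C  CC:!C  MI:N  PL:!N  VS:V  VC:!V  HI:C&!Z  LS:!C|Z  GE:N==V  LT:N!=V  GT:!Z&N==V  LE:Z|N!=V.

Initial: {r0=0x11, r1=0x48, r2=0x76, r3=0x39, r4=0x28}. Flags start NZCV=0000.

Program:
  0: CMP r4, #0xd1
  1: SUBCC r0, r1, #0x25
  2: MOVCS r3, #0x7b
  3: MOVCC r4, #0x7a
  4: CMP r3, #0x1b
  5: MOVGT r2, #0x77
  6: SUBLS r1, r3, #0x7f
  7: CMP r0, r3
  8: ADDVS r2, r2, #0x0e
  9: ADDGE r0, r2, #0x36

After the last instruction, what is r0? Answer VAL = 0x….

VAL = 0x23

[0] flags=0000 → (cmp)
[1] flags=0000 CC?T → r0=0x23
[2] flags=0000 CS?F → skip
[3] flags=0000 CC?T → r4=0x7a
[4] flags=0010 → (cmp)
[5] flags=0010 GT?T → r2=0x77
[6] flags=0010 LS?F → skip
[7] flags=1000 → (cmp)
[8] flags=1000 VS?F → skip
[9] flags=1000 GE?F → skip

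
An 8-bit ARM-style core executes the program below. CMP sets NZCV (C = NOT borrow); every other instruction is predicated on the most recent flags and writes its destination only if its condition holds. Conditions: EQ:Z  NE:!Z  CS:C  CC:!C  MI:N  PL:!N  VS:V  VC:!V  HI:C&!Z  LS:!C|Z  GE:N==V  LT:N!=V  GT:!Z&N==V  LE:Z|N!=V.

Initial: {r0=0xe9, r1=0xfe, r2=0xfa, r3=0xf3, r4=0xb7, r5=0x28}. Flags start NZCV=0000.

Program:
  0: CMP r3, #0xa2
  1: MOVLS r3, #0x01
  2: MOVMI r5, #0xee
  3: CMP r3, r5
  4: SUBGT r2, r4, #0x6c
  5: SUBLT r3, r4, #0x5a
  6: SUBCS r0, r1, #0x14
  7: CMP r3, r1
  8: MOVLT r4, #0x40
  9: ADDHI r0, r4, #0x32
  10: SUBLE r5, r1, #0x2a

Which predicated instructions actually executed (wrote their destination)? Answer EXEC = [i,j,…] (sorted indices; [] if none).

EXEC = [5,6]

[0] flags=0010 → (cmp)
[1] flags=0010 LS?F → skip
[2] flags=0010 MI?F → skip
[3] flags=1010 → (cmp)
[4] flags=1010 GT?F → skip
[5] flags=1010 LT?T → r3=0x5d
[6] flags=1010 CS?T → r0=0xea
[7] flags=0000 → (cmp)
[8] flags=0000 LT?F → skip
[9] flags=0000 HI?F → skip
[10] flags=0000 LE?F → skip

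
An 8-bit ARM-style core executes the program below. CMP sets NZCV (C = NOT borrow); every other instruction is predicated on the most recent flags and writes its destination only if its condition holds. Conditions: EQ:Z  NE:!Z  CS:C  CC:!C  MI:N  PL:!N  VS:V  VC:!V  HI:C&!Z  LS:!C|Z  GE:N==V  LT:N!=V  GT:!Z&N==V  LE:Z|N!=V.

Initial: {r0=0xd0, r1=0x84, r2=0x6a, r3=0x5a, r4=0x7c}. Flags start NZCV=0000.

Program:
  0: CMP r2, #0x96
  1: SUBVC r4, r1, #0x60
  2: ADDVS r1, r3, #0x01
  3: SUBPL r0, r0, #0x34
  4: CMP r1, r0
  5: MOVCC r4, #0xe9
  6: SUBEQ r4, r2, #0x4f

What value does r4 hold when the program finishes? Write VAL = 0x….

VAL = 0xe9

[0] flags=1001 → (cmp)
[1] flags=1001 VC?F → skip
[2] flags=1001 VS?T → r1=0x5b
[3] flags=1001 PL?F → skip
[4] flags=1001 → (cmp)
[5] flags=1001 CC?T → r4=0xe9
[6] flags=1001 EQ?F → skip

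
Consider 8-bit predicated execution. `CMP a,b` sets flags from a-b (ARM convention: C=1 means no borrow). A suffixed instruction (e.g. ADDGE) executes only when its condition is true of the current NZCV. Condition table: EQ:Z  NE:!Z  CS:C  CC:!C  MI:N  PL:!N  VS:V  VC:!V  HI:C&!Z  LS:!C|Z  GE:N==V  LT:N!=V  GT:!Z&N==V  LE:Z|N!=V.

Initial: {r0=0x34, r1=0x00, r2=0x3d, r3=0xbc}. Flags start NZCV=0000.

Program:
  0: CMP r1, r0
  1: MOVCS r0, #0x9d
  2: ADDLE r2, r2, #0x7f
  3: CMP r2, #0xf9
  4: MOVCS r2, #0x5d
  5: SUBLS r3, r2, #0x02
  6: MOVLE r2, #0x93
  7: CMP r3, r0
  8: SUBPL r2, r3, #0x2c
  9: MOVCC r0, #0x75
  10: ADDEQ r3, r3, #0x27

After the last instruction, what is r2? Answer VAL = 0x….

[0] flags=1000 → (cmp)
[1] flags=1000 CS?F → skip
[2] flags=1000 LE?T → r2=0xbc
[3] flags=1000 → (cmp)
[4] flags=1000 CS?F → skip
[5] flags=1000 LS?T → r3=0xba
[6] flags=1000 LE?T → r2=0x93
[7] flags=1010 → (cmp)
[8] flags=1010 PL?F → skip
[9] flags=1010 CC?F → skip
[10] flags=1010 EQ?F → skip

VAL = 0x93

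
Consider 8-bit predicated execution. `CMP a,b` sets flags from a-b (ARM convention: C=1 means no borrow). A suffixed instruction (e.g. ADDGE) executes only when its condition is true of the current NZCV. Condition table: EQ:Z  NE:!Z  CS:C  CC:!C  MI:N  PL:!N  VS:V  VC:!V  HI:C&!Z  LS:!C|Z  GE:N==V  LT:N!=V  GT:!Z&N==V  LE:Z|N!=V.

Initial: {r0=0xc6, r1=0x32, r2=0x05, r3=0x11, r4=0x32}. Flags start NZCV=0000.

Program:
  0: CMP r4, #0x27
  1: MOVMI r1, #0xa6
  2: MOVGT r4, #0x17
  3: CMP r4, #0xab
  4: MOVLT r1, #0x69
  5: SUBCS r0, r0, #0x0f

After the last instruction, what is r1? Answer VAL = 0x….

0: ✓ CMP  NZCV=0010
1: · MOVMI
2: ✓ MOVGT  r4←0x17
3: ✓ CMP  NZCV=0000
4: · MOVLT
5: · SUBCS

VAL = 0x32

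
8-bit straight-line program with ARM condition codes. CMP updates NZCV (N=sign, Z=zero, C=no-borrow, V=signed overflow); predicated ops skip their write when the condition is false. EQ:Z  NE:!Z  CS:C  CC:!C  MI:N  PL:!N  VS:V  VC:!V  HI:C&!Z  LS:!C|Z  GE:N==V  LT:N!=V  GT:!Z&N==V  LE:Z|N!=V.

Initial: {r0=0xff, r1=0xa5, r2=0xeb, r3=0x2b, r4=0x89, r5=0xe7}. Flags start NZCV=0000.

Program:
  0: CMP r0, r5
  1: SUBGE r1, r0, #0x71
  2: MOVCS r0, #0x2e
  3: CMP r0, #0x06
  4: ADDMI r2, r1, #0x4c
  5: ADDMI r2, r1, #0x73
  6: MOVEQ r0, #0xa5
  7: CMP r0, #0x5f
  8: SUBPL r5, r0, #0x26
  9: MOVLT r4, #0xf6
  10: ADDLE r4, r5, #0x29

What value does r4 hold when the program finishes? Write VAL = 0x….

VAL = 0x10

0: ✓ CMP  NZCV=0010
1: ✓ SUBGE  r1←0x8e
2: ✓ MOVCS  r0←0x2e
3: ✓ CMP  NZCV=0010
4: · ADDMI
5: · ADDMI
6: · MOVEQ
7: ✓ CMP  NZCV=1000
8: · SUBPL
9: ✓ MOVLT  r4←0xf6
10: ✓ ADDLE  r4←0x10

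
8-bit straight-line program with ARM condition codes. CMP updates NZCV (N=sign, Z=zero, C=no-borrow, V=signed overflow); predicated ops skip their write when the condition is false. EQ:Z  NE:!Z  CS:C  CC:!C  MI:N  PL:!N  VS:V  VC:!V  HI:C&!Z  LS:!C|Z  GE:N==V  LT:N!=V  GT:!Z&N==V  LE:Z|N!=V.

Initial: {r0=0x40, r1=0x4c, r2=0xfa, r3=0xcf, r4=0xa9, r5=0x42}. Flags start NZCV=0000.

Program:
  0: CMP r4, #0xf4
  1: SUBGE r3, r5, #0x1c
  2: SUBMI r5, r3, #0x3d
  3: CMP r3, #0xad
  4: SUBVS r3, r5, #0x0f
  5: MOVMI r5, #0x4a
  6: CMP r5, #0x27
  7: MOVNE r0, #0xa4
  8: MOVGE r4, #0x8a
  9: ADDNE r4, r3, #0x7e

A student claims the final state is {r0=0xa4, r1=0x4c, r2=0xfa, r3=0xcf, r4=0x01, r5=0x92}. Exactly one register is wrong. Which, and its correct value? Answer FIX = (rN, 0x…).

[0] flags=1000 → (cmp)
[1] flags=1000 GE?F → skip
[2] flags=1000 MI?T → r5=0x92
[3] flags=0010 → (cmp)
[4] flags=0010 VS?F → skip
[5] flags=0010 MI?F → skip
[6] flags=0011 → (cmp)
[7] flags=0011 NE?T → r0=0xa4
[8] flags=0011 GE?F → skip
[9] flags=0011 NE?T → r4=0x4d

FIX = (r4, 0x4d)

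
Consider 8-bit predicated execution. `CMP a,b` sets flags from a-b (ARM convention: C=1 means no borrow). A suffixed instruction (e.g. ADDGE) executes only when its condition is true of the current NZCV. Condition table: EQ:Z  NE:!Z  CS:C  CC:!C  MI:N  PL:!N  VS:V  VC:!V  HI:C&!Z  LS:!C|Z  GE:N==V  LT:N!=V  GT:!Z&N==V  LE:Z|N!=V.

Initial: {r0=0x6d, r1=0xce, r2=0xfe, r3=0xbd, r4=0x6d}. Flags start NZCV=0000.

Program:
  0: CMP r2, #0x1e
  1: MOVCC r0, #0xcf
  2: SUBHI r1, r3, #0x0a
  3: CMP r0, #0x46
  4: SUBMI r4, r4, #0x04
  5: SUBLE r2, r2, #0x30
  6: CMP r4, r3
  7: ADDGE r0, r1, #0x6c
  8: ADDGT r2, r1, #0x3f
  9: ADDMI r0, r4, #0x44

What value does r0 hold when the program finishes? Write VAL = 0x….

[0] flags=1010 → (cmp)
[1] flags=1010 CC?F → skip
[2] flags=1010 HI?T → r1=0xb3
[3] flags=0010 → (cmp)
[4] flags=0010 MI?F → skip
[5] flags=0010 LE?F → skip
[6] flags=1001 → (cmp)
[7] flags=1001 GE?T → r0=0x1f
[8] flags=1001 GT?T → r2=0xf2
[9] flags=1001 MI?T → r0=0xb1

VAL = 0xb1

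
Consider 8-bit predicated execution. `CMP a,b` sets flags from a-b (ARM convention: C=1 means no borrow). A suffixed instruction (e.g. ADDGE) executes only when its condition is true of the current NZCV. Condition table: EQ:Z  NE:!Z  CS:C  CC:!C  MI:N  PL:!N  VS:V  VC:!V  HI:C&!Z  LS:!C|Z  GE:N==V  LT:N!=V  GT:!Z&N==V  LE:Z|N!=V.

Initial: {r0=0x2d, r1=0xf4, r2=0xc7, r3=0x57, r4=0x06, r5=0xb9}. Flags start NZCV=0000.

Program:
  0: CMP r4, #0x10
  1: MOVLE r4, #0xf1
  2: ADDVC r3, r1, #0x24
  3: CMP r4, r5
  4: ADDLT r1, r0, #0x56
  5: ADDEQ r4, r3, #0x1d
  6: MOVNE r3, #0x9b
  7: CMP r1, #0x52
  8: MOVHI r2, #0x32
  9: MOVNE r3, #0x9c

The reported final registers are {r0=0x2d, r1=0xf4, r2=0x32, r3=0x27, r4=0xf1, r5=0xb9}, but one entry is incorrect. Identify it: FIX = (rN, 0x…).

FIX = (r3, 0x9c)

[0] flags=1000 → (cmp)
[1] flags=1000 LE?T → r4=0xf1
[2] flags=1000 VC?T → r3=0x18
[3] flags=0010 → (cmp)
[4] flags=0010 LT?F → skip
[5] flags=0010 EQ?F → skip
[6] flags=0010 NE?T → r3=0x9b
[7] flags=1010 → (cmp)
[8] flags=1010 HI?T → r2=0x32
[9] flags=1010 NE?T → r3=0x9c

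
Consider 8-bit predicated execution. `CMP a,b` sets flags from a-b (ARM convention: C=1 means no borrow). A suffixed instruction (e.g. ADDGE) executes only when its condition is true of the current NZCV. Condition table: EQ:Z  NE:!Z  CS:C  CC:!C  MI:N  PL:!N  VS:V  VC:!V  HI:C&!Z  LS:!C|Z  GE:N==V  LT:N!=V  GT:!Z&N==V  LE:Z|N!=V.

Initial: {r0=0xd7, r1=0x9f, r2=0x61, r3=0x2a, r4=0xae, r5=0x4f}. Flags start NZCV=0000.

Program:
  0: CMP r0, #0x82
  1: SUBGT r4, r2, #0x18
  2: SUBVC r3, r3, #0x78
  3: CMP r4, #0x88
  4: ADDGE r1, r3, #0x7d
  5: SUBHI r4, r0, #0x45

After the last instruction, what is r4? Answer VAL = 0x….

VAL = 0x49

0: ✓ CMP  NZCV=0010
1: ✓ SUBGT  r4←0x49
2: ✓ SUBVC  r3←0xb2
3: ✓ CMP  NZCV=1001
4: ✓ ADDGE  r1←0x2f
5: · SUBHI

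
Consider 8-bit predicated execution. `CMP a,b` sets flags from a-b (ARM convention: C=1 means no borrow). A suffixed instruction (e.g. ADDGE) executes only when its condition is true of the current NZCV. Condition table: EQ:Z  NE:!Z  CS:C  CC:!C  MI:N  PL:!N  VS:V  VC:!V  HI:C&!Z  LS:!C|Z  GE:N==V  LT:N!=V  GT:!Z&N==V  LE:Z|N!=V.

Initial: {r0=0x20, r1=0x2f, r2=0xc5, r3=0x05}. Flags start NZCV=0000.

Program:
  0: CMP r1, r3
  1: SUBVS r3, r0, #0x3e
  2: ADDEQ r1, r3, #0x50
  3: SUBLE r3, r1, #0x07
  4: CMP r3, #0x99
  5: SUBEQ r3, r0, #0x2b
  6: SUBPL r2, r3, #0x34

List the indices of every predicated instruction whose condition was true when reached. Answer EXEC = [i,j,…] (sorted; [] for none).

EXEC = [6]

0: ✓ CMP  NZCV=0010
1: · SUBVS
2: · ADDEQ
3: · SUBLE
4: ✓ CMP  NZCV=0000
5: · SUBEQ
6: ✓ SUBPL  r2←0xd1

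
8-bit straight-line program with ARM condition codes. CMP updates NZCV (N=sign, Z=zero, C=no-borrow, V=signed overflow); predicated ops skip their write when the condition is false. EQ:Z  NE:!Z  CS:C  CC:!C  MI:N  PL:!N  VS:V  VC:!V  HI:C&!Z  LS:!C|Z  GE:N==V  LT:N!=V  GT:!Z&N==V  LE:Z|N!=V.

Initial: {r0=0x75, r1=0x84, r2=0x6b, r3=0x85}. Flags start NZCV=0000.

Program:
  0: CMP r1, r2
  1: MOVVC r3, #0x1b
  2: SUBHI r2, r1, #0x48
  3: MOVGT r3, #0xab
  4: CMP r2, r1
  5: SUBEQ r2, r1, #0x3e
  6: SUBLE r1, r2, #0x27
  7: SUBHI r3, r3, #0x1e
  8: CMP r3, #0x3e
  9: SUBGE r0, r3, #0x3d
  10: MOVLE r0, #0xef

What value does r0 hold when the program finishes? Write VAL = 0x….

VAL = 0xef

0: ✓ CMP  NZCV=0011
1: · MOVVC
2: ✓ SUBHI  r2←0x3c
3: · MOVGT
4: ✓ CMP  NZCV=1001
5: · SUBEQ
6: · SUBLE
7: · SUBHI
8: ✓ CMP  NZCV=0011
9: · SUBGE
10: ✓ MOVLE  r0←0xef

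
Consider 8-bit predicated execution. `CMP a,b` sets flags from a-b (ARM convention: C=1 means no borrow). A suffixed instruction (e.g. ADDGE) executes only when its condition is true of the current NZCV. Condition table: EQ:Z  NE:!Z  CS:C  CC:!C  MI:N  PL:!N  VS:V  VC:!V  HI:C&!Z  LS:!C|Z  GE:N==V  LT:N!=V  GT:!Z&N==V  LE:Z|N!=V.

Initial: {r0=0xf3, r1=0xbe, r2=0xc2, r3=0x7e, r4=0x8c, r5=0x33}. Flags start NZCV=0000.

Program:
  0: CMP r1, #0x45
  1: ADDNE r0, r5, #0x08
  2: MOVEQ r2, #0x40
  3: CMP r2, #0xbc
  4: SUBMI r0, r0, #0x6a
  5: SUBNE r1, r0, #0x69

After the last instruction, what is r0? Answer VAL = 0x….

VAL = 0x3b

[0] flags=0011 → (cmp)
[1] flags=0011 NE?T → r0=0x3b
[2] flags=0011 EQ?F → skip
[3] flags=0010 → (cmp)
[4] flags=0010 MI?F → skip
[5] flags=0010 NE?T → r1=0xd2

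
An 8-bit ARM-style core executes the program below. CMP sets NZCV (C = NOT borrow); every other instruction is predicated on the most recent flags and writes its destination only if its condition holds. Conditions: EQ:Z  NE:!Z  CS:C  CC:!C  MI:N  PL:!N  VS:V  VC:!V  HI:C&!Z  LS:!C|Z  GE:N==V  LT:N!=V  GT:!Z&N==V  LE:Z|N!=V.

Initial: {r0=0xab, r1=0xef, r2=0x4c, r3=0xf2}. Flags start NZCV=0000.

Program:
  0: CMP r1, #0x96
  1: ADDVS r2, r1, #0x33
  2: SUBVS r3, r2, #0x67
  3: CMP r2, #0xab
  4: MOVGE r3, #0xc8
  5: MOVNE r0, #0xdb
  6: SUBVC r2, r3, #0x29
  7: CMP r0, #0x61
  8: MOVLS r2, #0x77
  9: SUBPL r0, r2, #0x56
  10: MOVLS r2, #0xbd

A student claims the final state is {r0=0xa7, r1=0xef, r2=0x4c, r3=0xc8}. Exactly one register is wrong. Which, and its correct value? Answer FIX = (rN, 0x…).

[0] flags=0010 → (cmp)
[1] flags=0010 VS?F → skip
[2] flags=0010 VS?F → skip
[3] flags=1001 → (cmp)
[4] flags=1001 GE?T → r3=0xc8
[5] flags=1001 NE?T → r0=0xdb
[6] flags=1001 VC?F → skip
[7] flags=0011 → (cmp)
[8] flags=0011 LS?F → skip
[9] flags=0011 PL?T → r0=0xf6
[10] flags=0011 LS?F → skip

FIX = (r0, 0xf6)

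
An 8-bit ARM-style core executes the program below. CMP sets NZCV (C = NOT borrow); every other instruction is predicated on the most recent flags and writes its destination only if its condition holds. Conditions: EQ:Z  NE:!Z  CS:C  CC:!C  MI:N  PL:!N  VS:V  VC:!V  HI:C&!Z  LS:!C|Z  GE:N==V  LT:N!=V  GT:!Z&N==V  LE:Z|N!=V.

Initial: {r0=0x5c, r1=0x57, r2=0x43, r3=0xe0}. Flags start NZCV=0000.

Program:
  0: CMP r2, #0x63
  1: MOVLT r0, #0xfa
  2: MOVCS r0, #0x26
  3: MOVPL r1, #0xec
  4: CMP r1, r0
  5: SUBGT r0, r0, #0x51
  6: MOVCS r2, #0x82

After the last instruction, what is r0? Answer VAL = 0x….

VAL = 0xa9

[0] flags=1000 → (cmp)
[1] flags=1000 LT?T → r0=0xfa
[2] flags=1000 CS?F → skip
[3] flags=1000 PL?F → skip
[4] flags=0000 → (cmp)
[5] flags=0000 GT?T → r0=0xa9
[6] flags=0000 CS?F → skip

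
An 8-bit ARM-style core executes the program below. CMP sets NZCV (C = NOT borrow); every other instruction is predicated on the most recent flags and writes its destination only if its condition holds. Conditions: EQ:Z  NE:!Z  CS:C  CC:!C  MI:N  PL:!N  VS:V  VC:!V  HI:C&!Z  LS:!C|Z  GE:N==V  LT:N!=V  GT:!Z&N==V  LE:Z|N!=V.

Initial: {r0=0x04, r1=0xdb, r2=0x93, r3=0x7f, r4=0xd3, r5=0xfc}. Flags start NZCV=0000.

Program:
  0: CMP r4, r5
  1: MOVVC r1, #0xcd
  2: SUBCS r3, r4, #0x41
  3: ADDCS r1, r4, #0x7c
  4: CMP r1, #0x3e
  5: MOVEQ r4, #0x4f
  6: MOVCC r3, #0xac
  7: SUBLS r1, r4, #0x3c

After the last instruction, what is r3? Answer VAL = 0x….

VAL = 0x7f

0: ✓ CMP  NZCV=1000
1: ✓ MOVVC  r1←0xcd
2: · SUBCS
3: · ADDCS
4: ✓ CMP  NZCV=1010
5: · MOVEQ
6: · MOVCC
7: · SUBLS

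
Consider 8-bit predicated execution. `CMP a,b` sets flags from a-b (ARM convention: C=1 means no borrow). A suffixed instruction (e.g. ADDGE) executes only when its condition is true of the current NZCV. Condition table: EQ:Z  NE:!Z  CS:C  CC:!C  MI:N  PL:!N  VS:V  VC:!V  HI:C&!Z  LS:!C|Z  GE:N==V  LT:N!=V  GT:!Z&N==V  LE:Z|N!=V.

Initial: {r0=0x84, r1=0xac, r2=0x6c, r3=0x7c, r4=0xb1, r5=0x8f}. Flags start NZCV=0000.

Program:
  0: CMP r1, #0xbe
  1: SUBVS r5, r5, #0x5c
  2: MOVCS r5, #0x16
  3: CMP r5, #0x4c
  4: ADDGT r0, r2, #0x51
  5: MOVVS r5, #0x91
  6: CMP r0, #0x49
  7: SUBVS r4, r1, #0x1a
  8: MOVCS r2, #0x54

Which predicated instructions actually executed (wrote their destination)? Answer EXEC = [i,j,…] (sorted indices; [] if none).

0: ✓ CMP  NZCV=1000
1: · SUBVS
2: · MOVCS
3: ✓ CMP  NZCV=0011
4: · ADDGT
5: ✓ MOVVS  r5←0x91
6: ✓ CMP  NZCV=0011
7: ✓ SUBVS  r4←0x92
8: ✓ MOVCS  r2←0x54

EXEC = [5,7,8]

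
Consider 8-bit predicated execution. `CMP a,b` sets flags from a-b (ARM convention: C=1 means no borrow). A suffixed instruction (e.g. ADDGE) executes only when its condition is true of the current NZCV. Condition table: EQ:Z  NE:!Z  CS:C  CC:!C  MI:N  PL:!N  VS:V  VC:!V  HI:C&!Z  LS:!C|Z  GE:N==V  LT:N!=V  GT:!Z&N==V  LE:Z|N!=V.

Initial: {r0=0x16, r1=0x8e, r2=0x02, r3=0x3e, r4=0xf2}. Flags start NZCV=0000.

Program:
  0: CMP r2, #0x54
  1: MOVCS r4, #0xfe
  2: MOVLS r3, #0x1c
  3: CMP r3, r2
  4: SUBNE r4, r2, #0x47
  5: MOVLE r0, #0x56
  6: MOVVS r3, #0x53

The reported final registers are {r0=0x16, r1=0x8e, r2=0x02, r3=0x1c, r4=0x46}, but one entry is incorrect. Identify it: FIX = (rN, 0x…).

FIX = (r4, 0xbb)

[0] flags=1000 → (cmp)
[1] flags=1000 CS?F → skip
[2] flags=1000 LS?T → r3=0x1c
[3] flags=0010 → (cmp)
[4] flags=0010 NE?T → r4=0xbb
[5] flags=0010 LE?F → skip
[6] flags=0010 VS?F → skip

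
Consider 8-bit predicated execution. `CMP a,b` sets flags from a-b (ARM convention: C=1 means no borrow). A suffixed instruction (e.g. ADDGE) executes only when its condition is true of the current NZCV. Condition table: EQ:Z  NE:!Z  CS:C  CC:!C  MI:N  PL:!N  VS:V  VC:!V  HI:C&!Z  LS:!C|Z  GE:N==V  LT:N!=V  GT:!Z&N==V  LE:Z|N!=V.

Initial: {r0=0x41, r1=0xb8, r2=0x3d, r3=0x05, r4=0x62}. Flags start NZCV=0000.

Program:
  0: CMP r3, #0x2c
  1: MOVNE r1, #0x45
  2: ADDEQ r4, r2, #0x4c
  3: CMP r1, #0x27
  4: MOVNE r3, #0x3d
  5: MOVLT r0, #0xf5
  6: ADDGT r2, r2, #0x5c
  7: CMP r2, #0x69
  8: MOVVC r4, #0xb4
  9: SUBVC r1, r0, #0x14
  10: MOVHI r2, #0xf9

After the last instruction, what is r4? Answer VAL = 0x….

VAL = 0x62

[0] flags=1000 → (cmp)
[1] flags=1000 NE?T → r1=0x45
[2] flags=1000 EQ?F → skip
[3] flags=0010 → (cmp)
[4] flags=0010 NE?T → r3=0x3d
[5] flags=0010 LT?F → skip
[6] flags=0010 GT?T → r2=0x99
[7] flags=0011 → (cmp)
[8] flags=0011 VC?F → skip
[9] flags=0011 VC?F → skip
[10] flags=0011 HI?T → r2=0xf9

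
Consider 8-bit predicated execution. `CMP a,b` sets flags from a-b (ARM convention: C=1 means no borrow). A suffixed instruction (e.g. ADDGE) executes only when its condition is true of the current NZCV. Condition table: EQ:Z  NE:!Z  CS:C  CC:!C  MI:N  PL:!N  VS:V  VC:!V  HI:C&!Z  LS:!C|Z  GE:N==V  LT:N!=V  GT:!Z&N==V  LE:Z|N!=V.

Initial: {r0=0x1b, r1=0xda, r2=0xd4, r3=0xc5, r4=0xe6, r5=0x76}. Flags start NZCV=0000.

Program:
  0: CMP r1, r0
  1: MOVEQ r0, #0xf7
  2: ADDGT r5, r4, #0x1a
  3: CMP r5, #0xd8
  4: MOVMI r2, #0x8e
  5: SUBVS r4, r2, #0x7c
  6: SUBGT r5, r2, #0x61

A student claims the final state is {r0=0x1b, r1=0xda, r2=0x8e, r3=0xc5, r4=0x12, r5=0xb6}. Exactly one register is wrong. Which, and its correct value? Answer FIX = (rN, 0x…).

[0] flags=1010 → (cmp)
[1] flags=1010 EQ?F → skip
[2] flags=1010 GT?F → skip
[3] flags=1001 → (cmp)
[4] flags=1001 MI?T → r2=0x8e
[5] flags=1001 VS?T → r4=0x12
[6] flags=1001 GT?T → r5=0x2d

FIX = (r5, 0x2d)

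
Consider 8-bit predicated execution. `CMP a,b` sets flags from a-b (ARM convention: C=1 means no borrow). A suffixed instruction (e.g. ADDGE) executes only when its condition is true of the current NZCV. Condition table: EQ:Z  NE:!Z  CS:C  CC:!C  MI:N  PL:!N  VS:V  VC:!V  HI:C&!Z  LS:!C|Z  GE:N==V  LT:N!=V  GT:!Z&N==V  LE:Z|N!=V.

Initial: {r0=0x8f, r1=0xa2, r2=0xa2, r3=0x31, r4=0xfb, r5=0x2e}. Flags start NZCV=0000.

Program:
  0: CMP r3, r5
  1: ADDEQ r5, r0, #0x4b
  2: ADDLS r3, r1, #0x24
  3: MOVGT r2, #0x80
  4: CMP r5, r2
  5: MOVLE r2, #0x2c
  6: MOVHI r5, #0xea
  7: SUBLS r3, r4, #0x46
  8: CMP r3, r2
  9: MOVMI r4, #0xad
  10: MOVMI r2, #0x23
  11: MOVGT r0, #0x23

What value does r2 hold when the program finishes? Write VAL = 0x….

[0] flags=0010 → (cmp)
[1] flags=0010 EQ?F → skip
[2] flags=0010 LS?F → skip
[3] flags=0010 GT?T → r2=0x80
[4] flags=1001 → (cmp)
[5] flags=1001 LE?F → skip
[6] flags=1001 HI?F → skip
[7] flags=1001 LS?T → r3=0xb5
[8] flags=0010 → (cmp)
[9] flags=0010 MI?F → skip
[10] flags=0010 MI?F → skip
[11] flags=0010 GT?T → r0=0x23

VAL = 0x80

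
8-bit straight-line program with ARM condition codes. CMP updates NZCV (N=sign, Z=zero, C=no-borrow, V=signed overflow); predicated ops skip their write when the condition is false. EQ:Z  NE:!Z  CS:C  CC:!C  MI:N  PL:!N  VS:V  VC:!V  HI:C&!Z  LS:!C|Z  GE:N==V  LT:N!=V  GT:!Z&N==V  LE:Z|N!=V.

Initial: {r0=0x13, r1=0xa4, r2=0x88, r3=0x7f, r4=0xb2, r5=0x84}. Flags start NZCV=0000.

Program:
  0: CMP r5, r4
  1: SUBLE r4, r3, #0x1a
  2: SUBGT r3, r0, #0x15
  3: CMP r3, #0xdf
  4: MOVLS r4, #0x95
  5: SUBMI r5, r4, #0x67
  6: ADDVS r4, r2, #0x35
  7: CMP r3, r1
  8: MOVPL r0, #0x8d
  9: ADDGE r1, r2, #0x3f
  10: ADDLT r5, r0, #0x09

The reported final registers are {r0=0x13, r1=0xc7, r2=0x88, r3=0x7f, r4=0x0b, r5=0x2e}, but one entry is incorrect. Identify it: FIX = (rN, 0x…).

FIX = (r4, 0xbd)

0: ✓ CMP  NZCV=1000
1: ✓ SUBLE  r4←0x65
2: · SUBGT
3: ✓ CMP  NZCV=1001
4: ✓ MOVLS  r4←0x95
5: ✓ SUBMI  r5←0x2e
6: ✓ ADDVS  r4←0xbd
7: ✓ CMP  NZCV=1001
8: · MOVPL
9: ✓ ADDGE  r1←0xc7
10: · ADDLT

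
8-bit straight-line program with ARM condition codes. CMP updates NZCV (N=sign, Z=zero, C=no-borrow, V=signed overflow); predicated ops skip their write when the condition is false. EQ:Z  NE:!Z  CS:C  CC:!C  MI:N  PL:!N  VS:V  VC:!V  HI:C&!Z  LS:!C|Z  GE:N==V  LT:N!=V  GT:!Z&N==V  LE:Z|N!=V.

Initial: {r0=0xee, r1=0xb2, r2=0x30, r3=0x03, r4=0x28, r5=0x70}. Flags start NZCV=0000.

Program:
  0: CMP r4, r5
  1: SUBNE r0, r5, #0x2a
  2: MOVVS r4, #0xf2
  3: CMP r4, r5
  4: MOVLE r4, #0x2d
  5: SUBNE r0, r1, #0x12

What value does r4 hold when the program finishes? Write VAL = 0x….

VAL = 0x2d

0: ✓ CMP  NZCV=1000
1: ✓ SUBNE  r0←0x46
2: · MOVVS
3: ✓ CMP  NZCV=1000
4: ✓ MOVLE  r4←0x2d
5: ✓ SUBNE  r0←0xa0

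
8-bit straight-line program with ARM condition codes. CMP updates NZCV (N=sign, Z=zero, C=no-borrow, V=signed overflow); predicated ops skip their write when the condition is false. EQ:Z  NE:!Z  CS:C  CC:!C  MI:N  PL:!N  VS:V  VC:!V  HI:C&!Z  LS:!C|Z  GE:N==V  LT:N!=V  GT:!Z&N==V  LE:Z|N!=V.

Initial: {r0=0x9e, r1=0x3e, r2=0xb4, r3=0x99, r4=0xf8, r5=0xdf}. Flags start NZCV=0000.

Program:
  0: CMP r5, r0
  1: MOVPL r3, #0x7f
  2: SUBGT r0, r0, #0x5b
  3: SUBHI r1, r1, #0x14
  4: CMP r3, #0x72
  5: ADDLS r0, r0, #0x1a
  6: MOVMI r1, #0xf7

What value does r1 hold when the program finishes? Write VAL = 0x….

VAL = 0x2a

[0] flags=0010 → (cmp)
[1] flags=0010 PL?T → r3=0x7f
[2] flags=0010 GT?T → r0=0x43
[3] flags=0010 HI?T → r1=0x2a
[4] flags=0010 → (cmp)
[5] flags=0010 LS?F → skip
[6] flags=0010 MI?F → skip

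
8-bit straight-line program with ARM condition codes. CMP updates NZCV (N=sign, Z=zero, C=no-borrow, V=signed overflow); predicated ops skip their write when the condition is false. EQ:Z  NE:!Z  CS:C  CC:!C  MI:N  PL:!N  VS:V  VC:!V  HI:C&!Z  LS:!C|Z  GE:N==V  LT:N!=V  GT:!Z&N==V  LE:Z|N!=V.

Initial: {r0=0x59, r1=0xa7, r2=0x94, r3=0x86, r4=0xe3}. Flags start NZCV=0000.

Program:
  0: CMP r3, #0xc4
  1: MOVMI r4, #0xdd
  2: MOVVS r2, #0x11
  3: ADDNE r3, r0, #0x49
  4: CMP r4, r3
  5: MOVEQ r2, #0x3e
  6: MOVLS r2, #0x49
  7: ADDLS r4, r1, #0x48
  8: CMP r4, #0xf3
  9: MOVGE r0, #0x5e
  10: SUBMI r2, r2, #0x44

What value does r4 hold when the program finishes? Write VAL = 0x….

0: ✓ CMP  NZCV=1000
1: ✓ MOVMI  r4←0xdd
2: · MOVVS
3: ✓ ADDNE  r3←0xa2
4: ✓ CMP  NZCV=0010
5: · MOVEQ
6: · MOVLS
7: · ADDLS
8: ✓ CMP  NZCV=1000
9: · MOVGE
10: ✓ SUBMI  r2←0x50

VAL = 0xdd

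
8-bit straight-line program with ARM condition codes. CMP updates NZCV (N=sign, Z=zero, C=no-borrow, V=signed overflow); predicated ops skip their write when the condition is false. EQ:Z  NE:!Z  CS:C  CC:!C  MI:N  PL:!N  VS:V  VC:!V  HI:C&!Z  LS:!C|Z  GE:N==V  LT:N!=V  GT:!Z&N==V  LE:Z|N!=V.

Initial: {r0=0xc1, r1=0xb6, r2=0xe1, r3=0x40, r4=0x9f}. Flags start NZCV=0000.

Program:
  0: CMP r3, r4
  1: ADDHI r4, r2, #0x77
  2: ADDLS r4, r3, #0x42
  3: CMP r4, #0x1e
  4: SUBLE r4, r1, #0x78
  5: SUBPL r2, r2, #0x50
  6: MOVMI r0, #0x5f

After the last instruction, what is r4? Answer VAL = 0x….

VAL = 0x3e

0: ✓ CMP  NZCV=1001
1: · ADDHI
2: ✓ ADDLS  r4←0x82
3: ✓ CMP  NZCV=0011
4: ✓ SUBLE  r4←0x3e
5: ✓ SUBPL  r2←0x91
6: · MOVMI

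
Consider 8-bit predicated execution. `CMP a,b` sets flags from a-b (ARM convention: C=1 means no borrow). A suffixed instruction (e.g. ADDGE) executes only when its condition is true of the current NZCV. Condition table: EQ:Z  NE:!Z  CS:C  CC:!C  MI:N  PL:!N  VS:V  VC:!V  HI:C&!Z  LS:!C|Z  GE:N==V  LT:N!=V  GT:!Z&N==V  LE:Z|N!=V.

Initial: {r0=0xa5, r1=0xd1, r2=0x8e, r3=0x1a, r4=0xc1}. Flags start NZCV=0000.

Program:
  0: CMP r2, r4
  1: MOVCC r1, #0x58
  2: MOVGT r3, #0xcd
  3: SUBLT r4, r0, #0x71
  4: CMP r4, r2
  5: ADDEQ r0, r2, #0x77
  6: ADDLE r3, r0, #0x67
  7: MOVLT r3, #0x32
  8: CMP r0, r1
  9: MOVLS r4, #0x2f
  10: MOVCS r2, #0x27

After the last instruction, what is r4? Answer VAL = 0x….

0: ✓ CMP  NZCV=1000
1: ✓ MOVCC  r1←0x58
2: · MOVGT
3: ✓ SUBLT  r4←0x34
4: ✓ CMP  NZCV=1001
5: · ADDEQ
6: · ADDLE
7: · MOVLT
8: ✓ CMP  NZCV=0011
9: · MOVLS
10: ✓ MOVCS  r2←0x27

VAL = 0x34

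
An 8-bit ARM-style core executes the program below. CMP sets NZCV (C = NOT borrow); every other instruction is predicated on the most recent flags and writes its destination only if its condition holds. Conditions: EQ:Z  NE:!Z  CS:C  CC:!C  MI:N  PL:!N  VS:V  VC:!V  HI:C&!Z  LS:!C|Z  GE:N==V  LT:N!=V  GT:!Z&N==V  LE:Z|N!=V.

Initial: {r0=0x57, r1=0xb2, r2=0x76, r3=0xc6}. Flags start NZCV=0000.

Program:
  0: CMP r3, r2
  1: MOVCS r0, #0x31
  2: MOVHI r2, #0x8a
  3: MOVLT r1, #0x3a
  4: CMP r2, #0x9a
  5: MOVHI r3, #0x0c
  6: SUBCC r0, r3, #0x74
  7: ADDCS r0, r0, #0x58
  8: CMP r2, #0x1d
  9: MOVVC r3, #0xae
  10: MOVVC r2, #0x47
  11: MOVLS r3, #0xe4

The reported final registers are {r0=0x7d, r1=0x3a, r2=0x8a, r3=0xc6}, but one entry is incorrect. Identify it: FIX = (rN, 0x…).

FIX = (r0, 0x52)

[0] flags=0011 → (cmp)
[1] flags=0011 CS?T → r0=0x31
[2] flags=0011 HI?T → r2=0x8a
[3] flags=0011 LT?T → r1=0x3a
[4] flags=1000 → (cmp)
[5] flags=1000 HI?F → skip
[6] flags=1000 CC?T → r0=0x52
[7] flags=1000 CS?F → skip
[8] flags=0011 → (cmp)
[9] flags=0011 VC?F → skip
[10] flags=0011 VC?F → skip
[11] flags=0011 LS?F → skip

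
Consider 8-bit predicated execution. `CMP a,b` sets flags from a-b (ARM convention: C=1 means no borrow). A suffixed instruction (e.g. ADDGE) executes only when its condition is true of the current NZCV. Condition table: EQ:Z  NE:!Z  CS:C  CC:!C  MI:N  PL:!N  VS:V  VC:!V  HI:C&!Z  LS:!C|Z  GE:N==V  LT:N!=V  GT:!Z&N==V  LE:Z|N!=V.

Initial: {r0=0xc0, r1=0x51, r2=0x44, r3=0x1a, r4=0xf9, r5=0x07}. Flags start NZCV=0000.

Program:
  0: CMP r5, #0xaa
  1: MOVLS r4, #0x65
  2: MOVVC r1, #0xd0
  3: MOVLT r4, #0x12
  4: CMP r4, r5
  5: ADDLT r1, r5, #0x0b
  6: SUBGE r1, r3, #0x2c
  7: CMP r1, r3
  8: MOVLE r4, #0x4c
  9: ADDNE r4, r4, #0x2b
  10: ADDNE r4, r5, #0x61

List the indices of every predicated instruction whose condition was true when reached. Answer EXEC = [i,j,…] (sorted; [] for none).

EXEC = [1,2,6,8,9,10]

[0] flags=0000 → (cmp)
[1] flags=0000 LS?T → r4=0x65
[2] flags=0000 VC?T → r1=0xd0
[3] flags=0000 LT?F → skip
[4] flags=0010 → (cmp)
[5] flags=0010 LT?F → skip
[6] flags=0010 GE?T → r1=0xee
[7] flags=1010 → (cmp)
[8] flags=1010 LE?T → r4=0x4c
[9] flags=1010 NE?T → r4=0x77
[10] flags=1010 NE?T → r4=0x68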